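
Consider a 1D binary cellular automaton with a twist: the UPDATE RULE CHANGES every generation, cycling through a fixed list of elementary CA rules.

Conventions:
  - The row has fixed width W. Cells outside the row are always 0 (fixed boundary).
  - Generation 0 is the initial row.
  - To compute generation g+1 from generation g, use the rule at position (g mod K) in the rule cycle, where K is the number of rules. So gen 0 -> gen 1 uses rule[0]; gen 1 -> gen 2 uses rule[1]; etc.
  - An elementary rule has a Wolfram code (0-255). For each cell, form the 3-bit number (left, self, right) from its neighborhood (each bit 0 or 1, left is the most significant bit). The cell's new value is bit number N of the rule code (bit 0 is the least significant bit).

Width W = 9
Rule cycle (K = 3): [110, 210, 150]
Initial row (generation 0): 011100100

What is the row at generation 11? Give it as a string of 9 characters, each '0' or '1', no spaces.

Answer: 011101011

Derivation:
Gen 0: 011100100
Gen 1 (rule 110): 110101100
Gen 2 (rule 210): 010000110
Gen 3 (rule 150): 111001001
Gen 4 (rule 110): 101011011
Gen 5 (rule 210): 000001001
Gen 6 (rule 150): 000011111
Gen 7 (rule 110): 000110001
Gen 8 (rule 210): 001011010
Gen 9 (rule 150): 011000011
Gen 10 (rule 110): 111000111
Gen 11 (rule 210): 011101011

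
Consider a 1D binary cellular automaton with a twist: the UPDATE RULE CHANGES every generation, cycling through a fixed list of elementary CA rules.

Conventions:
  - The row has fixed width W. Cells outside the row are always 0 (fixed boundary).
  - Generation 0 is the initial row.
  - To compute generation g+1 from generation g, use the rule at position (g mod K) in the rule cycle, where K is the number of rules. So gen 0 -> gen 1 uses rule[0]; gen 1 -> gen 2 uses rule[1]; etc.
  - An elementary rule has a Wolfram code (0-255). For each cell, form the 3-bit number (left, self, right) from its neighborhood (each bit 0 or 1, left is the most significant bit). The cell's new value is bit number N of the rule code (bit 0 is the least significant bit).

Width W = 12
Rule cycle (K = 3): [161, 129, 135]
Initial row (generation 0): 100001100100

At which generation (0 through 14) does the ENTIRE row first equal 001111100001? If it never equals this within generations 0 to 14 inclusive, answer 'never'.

Gen 0: 100001100100
Gen 1 (rule 161): 001100000001
Gen 2 (rule 129): 100001111100
Gen 3 (rule 135): 101110111001
Gen 4 (rule 161): 010101010000
Gen 5 (rule 129): 000000000111
Gen 6 (rule 135): 111111111010
Gen 7 (rule 161): 011111110100
Gen 8 (rule 129): 001111100001
Gen 9 (rule 135): 110111001111
Gen 10 (rule 161): 001010000110
Gen 11 (rule 129): 100000110000
Gen 12 (rule 135): 101111000111
Gen 13 (rule 161): 010110010010
Gen 14 (rule 129): 000000000000

Answer: 8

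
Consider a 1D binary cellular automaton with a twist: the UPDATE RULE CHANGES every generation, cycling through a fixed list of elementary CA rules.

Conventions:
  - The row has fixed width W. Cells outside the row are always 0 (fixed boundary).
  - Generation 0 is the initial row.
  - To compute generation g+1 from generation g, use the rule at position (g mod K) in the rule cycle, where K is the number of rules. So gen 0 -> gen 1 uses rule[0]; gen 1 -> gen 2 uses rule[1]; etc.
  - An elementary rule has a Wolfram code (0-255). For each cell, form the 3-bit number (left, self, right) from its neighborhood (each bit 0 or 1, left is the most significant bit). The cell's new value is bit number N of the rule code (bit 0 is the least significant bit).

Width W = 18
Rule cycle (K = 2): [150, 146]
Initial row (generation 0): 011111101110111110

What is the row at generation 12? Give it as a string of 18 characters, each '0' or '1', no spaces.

Gen 0: 011111101110111110
Gen 1 (rule 150): 101111000100011101
Gen 2 (rule 146): 000110101010101000
Gen 3 (rule 150): 001000101010101100
Gen 4 (rule 146): 010101000000000010
Gen 5 (rule 150): 110101100000000111
Gen 6 (rule 146): 000000010000001010
Gen 7 (rule 150): 000000111000011011
Gen 8 (rule 146): 000001010100100000
Gen 9 (rule 150): 000011010111110000
Gen 10 (rule 146): 000100000011101000
Gen 11 (rule 150): 001110000101001100
Gen 12 (rule 146): 010101001000110010

Answer: 010101001000110010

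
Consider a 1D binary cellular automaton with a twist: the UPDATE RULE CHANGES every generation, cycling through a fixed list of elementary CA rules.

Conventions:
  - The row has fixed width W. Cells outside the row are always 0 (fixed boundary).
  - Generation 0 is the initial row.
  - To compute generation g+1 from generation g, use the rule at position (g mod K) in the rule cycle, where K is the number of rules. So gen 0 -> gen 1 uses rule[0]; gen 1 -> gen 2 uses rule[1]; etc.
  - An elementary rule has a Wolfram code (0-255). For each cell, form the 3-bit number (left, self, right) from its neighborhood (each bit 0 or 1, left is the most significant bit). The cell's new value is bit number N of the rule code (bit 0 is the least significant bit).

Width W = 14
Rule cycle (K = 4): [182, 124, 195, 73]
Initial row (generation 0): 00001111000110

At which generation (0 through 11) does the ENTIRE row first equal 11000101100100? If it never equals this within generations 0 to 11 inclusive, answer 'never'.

Gen 0: 00001111000110
Gen 1 (rule 182): 00010110101001
Gen 2 (rule 124): 00011111111101
Gen 3 (rule 195): 11101111111100
Gen 4 (rule 73): 10101000000101
Gen 5 (rule 182): 11111100001111
Gen 6 (rule 124): 10000110001001
Gen 7 (rule 195): 00111010110010
Gen 8 (rule 73): 10101000110000
Gen 9 (rule 182): 11111101001000
Gen 10 (rule 124): 10000111101100
Gen 11 (rule 195): 00111011100101

Answer: never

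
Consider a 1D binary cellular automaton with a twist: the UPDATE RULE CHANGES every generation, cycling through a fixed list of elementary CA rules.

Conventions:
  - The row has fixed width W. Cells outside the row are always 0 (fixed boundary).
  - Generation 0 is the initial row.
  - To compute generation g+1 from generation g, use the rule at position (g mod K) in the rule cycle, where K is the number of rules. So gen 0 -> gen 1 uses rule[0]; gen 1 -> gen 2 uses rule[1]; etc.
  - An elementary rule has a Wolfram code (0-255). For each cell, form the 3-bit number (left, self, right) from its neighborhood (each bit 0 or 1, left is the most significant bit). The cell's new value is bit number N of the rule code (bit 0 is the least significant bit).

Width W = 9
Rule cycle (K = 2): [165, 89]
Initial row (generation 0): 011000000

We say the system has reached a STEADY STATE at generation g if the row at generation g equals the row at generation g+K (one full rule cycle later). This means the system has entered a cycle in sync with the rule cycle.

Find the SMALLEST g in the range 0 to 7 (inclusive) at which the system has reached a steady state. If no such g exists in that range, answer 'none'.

Answer: none

Derivation:
Gen 0: 011000000
Gen 1 (rule 165): 000011111
Gen 2 (rule 89): 111010001
Gen 3 (rule 165): 010110101
Gen 4 (rule 89): 000110000
Gen 5 (rule 165): 110000111
Gen 6 (rule 89): 111110101
Gen 7 (rule 165): 011101111
Gen 8 (rule 89): 010101001
Gen 9 (rule 165): 011111001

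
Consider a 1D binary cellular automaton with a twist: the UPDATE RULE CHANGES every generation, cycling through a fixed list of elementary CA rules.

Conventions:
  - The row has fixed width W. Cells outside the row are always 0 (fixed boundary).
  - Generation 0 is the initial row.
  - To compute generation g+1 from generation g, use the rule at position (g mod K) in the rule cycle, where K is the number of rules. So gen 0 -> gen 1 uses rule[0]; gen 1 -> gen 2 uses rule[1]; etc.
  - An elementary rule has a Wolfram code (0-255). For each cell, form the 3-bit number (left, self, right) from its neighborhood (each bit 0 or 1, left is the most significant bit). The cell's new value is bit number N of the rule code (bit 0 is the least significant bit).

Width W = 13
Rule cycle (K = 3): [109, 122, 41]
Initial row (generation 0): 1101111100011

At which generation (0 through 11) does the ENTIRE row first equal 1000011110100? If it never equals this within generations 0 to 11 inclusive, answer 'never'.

Gen 0: 1101111100011
Gen 1 (rule 109): 1111000101011
Gen 2 (rule 122): 1001101010111
Gen 3 (rule 41): 0001010101100
Gen 4 (rule 109): 1101111111101
Gen 5 (rule 122): 1111000000110
Gen 6 (rule 41): 1000011110100
Gen 7 (rule 109): 1011010011101
Gen 8 (rule 122): 0111101110110
Gen 9 (rule 41): 0100011001100
Gen 10 (rule 109): 0101011001101
Gen 11 (rule 122): 1010111111110

Answer: 6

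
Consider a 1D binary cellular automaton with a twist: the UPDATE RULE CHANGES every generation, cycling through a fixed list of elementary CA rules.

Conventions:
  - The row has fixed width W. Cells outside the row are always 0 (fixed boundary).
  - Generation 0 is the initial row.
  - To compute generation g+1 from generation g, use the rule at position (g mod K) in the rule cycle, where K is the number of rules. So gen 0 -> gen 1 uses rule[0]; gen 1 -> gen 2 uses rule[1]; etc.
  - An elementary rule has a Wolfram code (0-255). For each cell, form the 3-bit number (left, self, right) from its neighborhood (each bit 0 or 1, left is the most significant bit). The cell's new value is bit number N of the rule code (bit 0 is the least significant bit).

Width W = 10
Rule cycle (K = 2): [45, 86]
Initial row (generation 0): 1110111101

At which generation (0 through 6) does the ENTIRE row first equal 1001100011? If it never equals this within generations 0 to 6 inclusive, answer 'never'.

Answer: 1

Derivation:
Gen 0: 1110111101
Gen 1 (rule 45): 1001100011
Gen 2 (rule 86): 1110110101
Gen 3 (rule 45): 1001101111
Gen 4 (rule 86): 1110100001
Gen 5 (rule 45): 1001101101
Gen 6 (rule 86): 1110100101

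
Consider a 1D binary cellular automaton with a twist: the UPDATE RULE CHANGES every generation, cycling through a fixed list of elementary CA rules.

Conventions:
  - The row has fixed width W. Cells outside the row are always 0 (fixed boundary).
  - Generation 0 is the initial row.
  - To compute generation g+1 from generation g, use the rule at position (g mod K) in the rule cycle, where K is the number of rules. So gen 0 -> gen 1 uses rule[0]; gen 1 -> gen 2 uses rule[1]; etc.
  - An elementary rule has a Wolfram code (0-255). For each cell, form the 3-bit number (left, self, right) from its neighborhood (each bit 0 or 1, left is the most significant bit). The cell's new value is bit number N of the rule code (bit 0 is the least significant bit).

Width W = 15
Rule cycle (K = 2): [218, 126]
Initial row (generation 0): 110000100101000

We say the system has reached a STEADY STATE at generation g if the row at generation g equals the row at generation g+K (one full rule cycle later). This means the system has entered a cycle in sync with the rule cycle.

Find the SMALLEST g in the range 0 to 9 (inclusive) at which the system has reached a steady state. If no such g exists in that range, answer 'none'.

Gen 0: 110000100101000
Gen 1 (rule 218): 111001011000100
Gen 2 (rule 126): 101111111101110
Gen 3 (rule 218): 001111111101111
Gen 4 (rule 126): 011000000111001
Gen 5 (rule 218): 111100001111110
Gen 6 (rule 126): 100110011000011
Gen 7 (rule 218): 011111111100111
Gen 8 (rule 126): 110000000111101
Gen 9 (rule 218): 111000001111100
Gen 10 (rule 126): 101100011000110
Gen 11 (rule 218): 001110111101111

Answer: none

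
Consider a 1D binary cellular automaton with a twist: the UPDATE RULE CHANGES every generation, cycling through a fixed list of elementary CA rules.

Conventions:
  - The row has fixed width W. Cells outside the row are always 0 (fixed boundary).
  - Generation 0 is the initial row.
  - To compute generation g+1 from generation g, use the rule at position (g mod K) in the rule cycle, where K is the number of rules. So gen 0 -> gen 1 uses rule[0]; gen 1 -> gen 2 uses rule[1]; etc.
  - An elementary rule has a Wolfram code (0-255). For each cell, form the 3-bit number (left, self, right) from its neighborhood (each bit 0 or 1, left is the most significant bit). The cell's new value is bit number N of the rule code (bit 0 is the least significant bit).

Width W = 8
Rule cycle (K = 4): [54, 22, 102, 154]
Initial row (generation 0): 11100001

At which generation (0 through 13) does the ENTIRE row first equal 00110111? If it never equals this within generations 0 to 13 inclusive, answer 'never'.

Answer: never

Derivation:
Gen 0: 11100001
Gen 1 (rule 54): 00010011
Gen 2 (rule 22): 00111100
Gen 3 (rule 102): 01000100
Gen 4 (rule 154): 10101010
Gen 5 (rule 54): 11111111
Gen 6 (rule 22): 00000000
Gen 7 (rule 102): 00000000
Gen 8 (rule 154): 00000000
Gen 9 (rule 54): 00000000
Gen 10 (rule 22): 00000000
Gen 11 (rule 102): 00000000
Gen 12 (rule 154): 00000000
Gen 13 (rule 54): 00000000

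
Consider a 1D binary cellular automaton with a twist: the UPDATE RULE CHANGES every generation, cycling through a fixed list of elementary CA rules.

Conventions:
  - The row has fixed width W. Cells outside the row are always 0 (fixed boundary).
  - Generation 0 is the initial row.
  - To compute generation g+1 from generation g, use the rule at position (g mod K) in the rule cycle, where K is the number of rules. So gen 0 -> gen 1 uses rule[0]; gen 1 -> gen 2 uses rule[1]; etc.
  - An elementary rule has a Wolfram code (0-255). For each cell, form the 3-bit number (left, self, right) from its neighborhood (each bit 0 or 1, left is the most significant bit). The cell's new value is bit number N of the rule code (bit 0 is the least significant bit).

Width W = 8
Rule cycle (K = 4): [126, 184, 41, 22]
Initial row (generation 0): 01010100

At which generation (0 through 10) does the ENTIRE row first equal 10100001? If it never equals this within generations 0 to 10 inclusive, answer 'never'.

Answer: never

Derivation:
Gen 0: 01010100
Gen 1 (rule 126): 11111110
Gen 2 (rule 184): 11111101
Gen 3 (rule 41): 10000010
Gen 4 (rule 22): 11000111
Gen 5 (rule 126): 11101101
Gen 6 (rule 184): 11011010
Gen 7 (rule 41): 10110100
Gen 8 (rule 22): 10000110
Gen 9 (rule 126): 11001111
Gen 10 (rule 184): 10101110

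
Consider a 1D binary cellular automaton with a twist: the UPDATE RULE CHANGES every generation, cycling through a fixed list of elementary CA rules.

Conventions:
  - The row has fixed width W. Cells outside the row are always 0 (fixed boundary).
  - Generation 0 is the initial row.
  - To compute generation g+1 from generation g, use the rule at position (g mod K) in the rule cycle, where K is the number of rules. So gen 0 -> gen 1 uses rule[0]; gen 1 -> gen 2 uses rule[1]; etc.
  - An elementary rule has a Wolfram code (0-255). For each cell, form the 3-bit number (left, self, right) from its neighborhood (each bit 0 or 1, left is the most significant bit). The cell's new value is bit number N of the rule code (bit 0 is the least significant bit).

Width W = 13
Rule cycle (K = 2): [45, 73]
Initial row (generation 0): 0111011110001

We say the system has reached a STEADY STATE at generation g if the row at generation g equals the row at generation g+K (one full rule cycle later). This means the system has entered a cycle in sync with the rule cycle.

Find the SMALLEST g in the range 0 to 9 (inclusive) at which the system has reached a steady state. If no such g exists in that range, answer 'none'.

Gen 0: 0111011110001
Gen 1 (rule 45): 0100110000101
Gen 2 (rule 73): 0000110110000
Gen 3 (rule 45): 1110101100111
Gen 4 (rule 73): 1010001100101
Gen 5 (rule 45): 1110101000111
Gen 6 (rule 73): 1010000010101
Gen 7 (rule 45): 1110111011111
Gen 8 (rule 73): 1010101010001
Gen 9 (rule 45): 1111111110101
Gen 10 (rule 73): 1000000010000
Gen 11 (rule 45): 1011111010111

Answer: none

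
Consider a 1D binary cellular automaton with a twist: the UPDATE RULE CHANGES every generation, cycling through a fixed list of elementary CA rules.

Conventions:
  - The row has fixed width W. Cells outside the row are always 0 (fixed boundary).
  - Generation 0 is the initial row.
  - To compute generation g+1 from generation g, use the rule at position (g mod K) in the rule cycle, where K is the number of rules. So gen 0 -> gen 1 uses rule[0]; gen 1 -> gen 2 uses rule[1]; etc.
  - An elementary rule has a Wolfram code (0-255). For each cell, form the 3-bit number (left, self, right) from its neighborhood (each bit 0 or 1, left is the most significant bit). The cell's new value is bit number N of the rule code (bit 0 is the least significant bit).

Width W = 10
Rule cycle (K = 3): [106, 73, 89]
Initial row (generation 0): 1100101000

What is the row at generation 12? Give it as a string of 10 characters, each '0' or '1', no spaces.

Gen 0: 1100101000
Gen 1 (rule 106): 1101010000
Gen 2 (rule 73): 1100000111
Gen 3 (rule 89): 1111110101
Gen 4 (rule 106): 1000011010
Gen 5 (rule 73): 0011011000
Gen 6 (rule 89): 1011011111
Gen 7 (rule 106): 0111110001
Gen 8 (rule 73): 0100010100
Gen 9 (rule 89): 0011000011
Gen 10 (rule 106): 0111000111
Gen 11 (rule 73): 0101010101
Gen 12 (rule 89): 0000000000

Answer: 0000000000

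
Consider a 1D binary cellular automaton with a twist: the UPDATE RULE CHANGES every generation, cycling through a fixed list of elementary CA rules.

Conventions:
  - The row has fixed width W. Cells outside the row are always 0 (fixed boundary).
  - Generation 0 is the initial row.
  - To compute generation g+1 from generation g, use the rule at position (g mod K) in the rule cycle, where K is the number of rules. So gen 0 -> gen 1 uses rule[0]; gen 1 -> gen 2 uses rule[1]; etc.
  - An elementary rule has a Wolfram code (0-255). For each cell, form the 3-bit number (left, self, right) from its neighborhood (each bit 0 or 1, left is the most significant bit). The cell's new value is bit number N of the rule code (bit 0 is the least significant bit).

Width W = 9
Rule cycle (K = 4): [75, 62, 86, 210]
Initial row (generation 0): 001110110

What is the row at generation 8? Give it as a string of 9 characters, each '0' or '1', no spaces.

Answer: 010101101

Derivation:
Gen 0: 001110110
Gen 1 (rule 75): 111010110
Gen 2 (rule 62): 100111101
Gen 3 (rule 86): 111000101
Gen 4 (rule 210): 011101000
Gen 5 (rule 75): 110100011
Gen 6 (rule 62): 101110110
Gen 7 (rule 86): 100010011
Gen 8 (rule 210): 010101101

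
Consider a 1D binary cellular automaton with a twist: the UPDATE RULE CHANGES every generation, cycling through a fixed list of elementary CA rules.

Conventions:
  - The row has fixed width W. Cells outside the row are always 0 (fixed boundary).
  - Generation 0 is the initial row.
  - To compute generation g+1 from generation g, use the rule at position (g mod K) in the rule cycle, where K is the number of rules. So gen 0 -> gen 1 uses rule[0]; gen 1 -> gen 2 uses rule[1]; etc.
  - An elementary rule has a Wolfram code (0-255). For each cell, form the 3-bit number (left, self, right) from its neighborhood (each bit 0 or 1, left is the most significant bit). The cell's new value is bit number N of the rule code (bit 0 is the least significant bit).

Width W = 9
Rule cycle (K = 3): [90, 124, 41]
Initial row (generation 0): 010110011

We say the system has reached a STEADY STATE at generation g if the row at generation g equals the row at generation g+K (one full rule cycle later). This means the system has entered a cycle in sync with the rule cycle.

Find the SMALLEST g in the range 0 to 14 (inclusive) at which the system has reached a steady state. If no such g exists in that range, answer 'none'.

Gen 0: 010110011
Gen 1 (rule 90): 100111111
Gen 2 (rule 124): 110100001
Gen 3 (rule 41): 101001100
Gen 4 (rule 90): 000111110
Gen 5 (rule 124): 000100011
Gen 6 (rule 41): 110001010
Gen 7 (rule 90): 111010001
Gen 8 (rule 124): 101111001
Gen 9 (rule 41): 011000000
Gen 10 (rule 90): 111100000
Gen 11 (rule 124): 100110000
Gen 12 (rule 41): 000100111
Gen 13 (rule 90): 001011101
Gen 14 (rule 124): 001110111
Gen 15 (rule 41): 101001100
Gen 16 (rule 90): 000111110
Gen 17 (rule 124): 000100011

Answer: none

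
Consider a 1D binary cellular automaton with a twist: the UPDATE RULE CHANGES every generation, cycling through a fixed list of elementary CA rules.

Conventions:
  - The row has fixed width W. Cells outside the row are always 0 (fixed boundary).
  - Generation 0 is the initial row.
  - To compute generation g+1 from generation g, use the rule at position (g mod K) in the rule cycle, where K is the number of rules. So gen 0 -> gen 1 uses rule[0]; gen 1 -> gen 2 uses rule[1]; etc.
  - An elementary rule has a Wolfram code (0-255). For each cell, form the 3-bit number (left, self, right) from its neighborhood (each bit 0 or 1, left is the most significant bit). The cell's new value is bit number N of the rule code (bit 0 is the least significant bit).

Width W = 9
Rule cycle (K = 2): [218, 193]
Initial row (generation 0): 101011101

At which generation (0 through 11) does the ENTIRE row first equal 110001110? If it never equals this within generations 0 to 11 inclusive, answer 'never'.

Gen 0: 101011101
Gen 1 (rule 218): 000011100
Gen 2 (rule 193): 111001101
Gen 3 (rule 218): 111111100
Gen 4 (rule 193): 011111101
Gen 5 (rule 218): 111111100
Gen 6 (rule 193): 011111101
Gen 7 (rule 218): 111111100
Gen 8 (rule 193): 011111101
Gen 9 (rule 218): 111111100
Gen 10 (rule 193): 011111101
Gen 11 (rule 218): 111111100

Answer: never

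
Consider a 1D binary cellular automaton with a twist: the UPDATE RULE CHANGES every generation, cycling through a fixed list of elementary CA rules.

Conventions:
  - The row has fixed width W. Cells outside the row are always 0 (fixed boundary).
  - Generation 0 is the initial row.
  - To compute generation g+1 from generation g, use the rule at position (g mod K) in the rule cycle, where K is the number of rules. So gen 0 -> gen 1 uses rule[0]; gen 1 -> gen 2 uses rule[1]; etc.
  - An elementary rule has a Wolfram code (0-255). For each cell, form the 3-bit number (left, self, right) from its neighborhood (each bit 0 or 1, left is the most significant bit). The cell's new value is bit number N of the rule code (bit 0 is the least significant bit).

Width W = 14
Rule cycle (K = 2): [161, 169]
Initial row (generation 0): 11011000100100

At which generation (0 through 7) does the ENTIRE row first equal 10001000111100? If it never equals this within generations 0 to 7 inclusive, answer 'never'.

Answer: 2

Derivation:
Gen 0: 11011000100100
Gen 1 (rule 161): 00100010000001
Gen 2 (rule 169): 10001000111100
Gen 3 (rule 161): 00100010011001
Gen 4 (rule 169): 10001000010000
Gen 5 (rule 161): 00100011000111
Gen 6 (rule 169): 10001010010110
Gen 7 (rule 161): 00100100001000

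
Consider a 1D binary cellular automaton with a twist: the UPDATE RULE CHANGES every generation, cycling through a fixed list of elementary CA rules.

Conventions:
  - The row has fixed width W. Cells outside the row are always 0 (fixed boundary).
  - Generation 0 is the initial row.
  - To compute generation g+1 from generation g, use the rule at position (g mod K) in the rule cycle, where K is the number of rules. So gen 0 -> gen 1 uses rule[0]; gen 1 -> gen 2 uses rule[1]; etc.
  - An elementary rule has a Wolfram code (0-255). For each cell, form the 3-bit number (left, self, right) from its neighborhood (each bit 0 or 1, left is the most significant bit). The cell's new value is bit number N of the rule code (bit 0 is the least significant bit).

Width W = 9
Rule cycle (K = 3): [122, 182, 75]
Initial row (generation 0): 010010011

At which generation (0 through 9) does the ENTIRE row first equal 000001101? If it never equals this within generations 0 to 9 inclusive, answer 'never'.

Answer: never

Derivation:
Gen 0: 010010011
Gen 1 (rule 122): 101101111
Gen 2 (rule 182): 110010110
Gen 3 (rule 75): 110100110
Gen 4 (rule 122): 111011111
Gen 5 (rule 182): 010101110
Gen 6 (rule 75): 100001010
Gen 7 (rule 122): 010010101
Gen 8 (rule 182): 111111111
Gen 9 (rule 75): 100000001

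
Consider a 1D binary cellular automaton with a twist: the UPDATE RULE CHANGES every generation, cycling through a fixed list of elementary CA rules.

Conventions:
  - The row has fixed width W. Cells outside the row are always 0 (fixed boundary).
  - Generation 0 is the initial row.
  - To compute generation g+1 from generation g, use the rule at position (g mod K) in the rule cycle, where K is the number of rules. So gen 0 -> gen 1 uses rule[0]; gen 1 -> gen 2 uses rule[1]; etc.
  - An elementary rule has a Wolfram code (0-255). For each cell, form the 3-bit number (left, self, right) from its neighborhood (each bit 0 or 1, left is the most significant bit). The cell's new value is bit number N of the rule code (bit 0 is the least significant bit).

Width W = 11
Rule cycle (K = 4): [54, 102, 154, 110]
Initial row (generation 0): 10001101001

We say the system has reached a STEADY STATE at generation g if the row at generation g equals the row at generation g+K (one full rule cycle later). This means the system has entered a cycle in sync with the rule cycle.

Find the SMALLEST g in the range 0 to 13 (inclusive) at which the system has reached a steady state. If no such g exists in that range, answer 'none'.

Answer: 11

Derivation:
Gen 0: 10001101001
Gen 1 (rule 54): 11010011111
Gen 2 (rule 102): 01110100001
Gen 3 (rule 154): 11100010010
Gen 4 (rule 110): 10100110110
Gen 5 (rule 54): 11111001001
Gen 6 (rule 102): 00001011011
Gen 7 (rule 154): 00010010010
Gen 8 (rule 110): 00110110110
Gen 9 (rule 54): 01001001001
Gen 10 (rule 102): 11011011011
Gen 11 (rule 154): 10010010010
Gen 12 (rule 110): 10110110110
Gen 13 (rule 54): 11001001001
Gen 14 (rule 102): 01011011011
Gen 15 (rule 154): 10010010010
Gen 16 (rule 110): 10110110110
Gen 17 (rule 54): 11001001001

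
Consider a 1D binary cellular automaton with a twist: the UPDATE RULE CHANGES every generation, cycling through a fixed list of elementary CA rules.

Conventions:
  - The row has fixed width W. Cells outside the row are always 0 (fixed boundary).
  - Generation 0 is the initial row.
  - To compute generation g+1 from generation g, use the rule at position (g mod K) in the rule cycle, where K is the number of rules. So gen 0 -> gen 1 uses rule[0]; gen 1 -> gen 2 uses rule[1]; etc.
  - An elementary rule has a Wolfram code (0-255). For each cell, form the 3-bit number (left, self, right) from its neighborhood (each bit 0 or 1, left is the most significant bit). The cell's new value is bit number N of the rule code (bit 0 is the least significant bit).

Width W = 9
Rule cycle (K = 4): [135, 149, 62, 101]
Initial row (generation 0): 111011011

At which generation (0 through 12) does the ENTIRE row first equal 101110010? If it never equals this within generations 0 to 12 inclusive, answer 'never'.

Answer: never

Derivation:
Gen 0: 111011011
Gen 1 (rule 135): 010000000
Gen 2 (rule 149): 011111111
Gen 3 (rule 62): 110000000
Gen 4 (rule 101): 010111111
Gen 5 (rule 135): 110011110
Gen 6 (rule 149): 001001101
Gen 7 (rule 62): 011111011
Gen 8 (rule 101): 000001101
Gen 9 (rule 135): 111110001
Gen 10 (rule 149): 011101101
Gen 11 (rule 62): 110011011
Gen 12 (rule 101): 010001101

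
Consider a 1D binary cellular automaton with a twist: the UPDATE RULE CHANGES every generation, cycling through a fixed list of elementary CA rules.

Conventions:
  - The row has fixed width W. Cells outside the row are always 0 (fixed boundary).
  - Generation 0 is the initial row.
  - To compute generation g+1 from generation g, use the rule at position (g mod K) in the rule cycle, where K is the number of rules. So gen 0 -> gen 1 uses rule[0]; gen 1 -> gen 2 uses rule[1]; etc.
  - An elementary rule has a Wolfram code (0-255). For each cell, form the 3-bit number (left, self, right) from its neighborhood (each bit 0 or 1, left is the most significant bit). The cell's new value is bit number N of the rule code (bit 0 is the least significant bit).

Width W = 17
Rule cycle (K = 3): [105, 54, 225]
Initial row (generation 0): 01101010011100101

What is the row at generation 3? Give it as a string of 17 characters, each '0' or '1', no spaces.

Gen 0: 01101010011100101
Gen 1 (rule 105): 01110100010100010
Gen 2 (rule 54): 10001110111110111
Gen 3 (rule 225): 00100111011111011

Answer: 00100111011111011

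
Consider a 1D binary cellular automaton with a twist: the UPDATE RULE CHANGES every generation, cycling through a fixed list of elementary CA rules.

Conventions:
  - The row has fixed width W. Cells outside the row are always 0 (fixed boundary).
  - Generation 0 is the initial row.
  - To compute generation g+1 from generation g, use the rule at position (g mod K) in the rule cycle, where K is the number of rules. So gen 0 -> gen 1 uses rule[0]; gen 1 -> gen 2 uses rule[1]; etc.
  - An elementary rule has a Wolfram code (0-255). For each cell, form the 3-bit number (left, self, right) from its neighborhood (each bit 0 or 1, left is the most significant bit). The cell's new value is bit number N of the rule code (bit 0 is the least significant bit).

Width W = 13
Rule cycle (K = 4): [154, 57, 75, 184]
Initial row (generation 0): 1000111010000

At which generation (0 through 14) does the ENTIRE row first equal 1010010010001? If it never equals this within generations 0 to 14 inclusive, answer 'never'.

Gen 0: 1000111010000
Gen 1 (rule 154): 0101110001000
Gen 2 (rule 57): 0011001100111
Gen 3 (rule 75): 1111011101101
Gen 4 (rule 184): 1110111011010
Gen 5 (rule 154): 1100110010001
Gen 6 (rule 57): 1010101001100
Gen 7 (rule 75): 0000000011101
Gen 8 (rule 184): 0000000011010
Gen 9 (rule 154): 0000000110001
Gen 10 (rule 57): 1111110101100
Gen 11 (rule 75): 1000010001101
Gen 12 (rule 184): 0100001001010
Gen 13 (rule 154): 1010010110001
Gen 14 (rule 57): 0101001101100

Answer: never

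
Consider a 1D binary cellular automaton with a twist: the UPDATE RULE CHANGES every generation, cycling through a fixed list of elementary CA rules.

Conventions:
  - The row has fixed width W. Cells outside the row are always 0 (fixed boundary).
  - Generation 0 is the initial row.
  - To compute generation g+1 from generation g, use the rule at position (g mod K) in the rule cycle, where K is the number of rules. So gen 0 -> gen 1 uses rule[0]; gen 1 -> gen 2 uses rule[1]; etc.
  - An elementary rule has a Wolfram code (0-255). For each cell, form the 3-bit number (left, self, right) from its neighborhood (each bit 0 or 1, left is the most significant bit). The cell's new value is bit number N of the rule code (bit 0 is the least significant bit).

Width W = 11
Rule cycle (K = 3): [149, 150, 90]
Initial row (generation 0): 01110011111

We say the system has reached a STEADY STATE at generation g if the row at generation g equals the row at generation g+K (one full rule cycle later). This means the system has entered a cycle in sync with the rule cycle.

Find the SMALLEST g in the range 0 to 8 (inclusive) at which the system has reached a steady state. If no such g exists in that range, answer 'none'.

Answer: none

Derivation:
Gen 0: 01110011111
Gen 1 (rule 149): 00101001110
Gen 2 (rule 150): 01101110101
Gen 3 (rule 90): 11101010000
Gen 4 (rule 149): 01001011111
Gen 5 (rule 150): 11111001110
Gen 6 (rule 90): 10001111011
Gen 7 (rule 149): 11100110000
Gen 8 (rule 150): 01011001000
Gen 9 (rule 90): 10011110100
Gen 10 (rule 149): 11001100111
Gen 11 (rule 150): 00110011010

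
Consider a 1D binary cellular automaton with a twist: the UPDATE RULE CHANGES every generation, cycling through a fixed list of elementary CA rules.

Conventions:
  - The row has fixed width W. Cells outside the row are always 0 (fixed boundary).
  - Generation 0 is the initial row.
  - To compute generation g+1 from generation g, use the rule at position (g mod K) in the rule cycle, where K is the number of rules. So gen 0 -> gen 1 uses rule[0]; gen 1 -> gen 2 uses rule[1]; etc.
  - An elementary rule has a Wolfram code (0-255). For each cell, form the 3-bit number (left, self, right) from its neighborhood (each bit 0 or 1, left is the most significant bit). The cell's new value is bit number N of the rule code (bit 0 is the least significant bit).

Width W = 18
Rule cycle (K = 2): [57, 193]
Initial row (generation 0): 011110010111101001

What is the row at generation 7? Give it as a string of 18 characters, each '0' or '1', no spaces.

Gen 0: 011110010111101001
Gen 1 (rule 57): 010001001100010100
Gen 2 (rule 193): 000100000101000001
Gen 3 (rule 57): 110011110010111100
Gen 4 (rule 193): 010001110000011101
Gen 5 (rule 57): 001101001111010010
Gen 6 (rule 193): 100100000111000000
Gen 7 (rule 57): 010011110100111111

Answer: 010011110100111111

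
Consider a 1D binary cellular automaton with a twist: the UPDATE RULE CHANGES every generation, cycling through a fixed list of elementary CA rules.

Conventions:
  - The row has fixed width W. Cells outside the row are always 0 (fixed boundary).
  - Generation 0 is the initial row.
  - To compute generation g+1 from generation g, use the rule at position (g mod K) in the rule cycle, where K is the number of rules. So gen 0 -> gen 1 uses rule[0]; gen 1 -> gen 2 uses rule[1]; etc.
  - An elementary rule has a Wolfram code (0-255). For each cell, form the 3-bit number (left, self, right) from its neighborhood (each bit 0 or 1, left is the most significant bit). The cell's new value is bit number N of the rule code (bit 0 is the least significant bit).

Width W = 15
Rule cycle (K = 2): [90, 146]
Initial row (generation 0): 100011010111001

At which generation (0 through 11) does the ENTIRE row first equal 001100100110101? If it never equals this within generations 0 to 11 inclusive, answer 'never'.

Answer: never

Derivation:
Gen 0: 100011010111001
Gen 1 (rule 90): 010111000101110
Gen 2 (rule 146): 100010101000101
Gen 3 (rule 90): 010100000101000
Gen 4 (rule 146): 100010001000100
Gen 5 (rule 90): 010101010101010
Gen 6 (rule 146): 100000000000001
Gen 7 (rule 90): 010000000000010
Gen 8 (rule 146): 101000000000101
Gen 9 (rule 90): 000100000001000
Gen 10 (rule 146): 001010000010100
Gen 11 (rule 90): 010001000100010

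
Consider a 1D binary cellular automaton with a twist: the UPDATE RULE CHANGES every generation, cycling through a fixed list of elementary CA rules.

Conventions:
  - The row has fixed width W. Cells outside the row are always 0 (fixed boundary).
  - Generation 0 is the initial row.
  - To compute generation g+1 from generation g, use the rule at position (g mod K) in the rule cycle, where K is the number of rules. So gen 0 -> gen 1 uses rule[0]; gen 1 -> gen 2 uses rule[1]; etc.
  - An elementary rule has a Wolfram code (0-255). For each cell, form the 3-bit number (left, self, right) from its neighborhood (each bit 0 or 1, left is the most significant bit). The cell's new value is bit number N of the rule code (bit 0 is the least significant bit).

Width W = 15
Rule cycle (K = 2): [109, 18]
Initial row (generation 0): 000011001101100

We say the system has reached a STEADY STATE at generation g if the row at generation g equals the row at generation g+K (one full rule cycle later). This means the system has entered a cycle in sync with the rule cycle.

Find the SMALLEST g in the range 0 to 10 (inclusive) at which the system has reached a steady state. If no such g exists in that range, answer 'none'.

Gen 0: 000011001101100
Gen 1 (rule 109): 111011001111101
Gen 2 (rule 18): 000000110000000
Gen 3 (rule 109): 111110110111111
Gen 4 (rule 18): 000000000000000
Gen 5 (rule 109): 111111111111111
Gen 6 (rule 18): 000000000000000
Gen 7 (rule 109): 111111111111111
Gen 8 (rule 18): 000000000000000
Gen 9 (rule 109): 111111111111111
Gen 10 (rule 18): 000000000000000
Gen 11 (rule 109): 111111111111111
Gen 12 (rule 18): 000000000000000

Answer: 4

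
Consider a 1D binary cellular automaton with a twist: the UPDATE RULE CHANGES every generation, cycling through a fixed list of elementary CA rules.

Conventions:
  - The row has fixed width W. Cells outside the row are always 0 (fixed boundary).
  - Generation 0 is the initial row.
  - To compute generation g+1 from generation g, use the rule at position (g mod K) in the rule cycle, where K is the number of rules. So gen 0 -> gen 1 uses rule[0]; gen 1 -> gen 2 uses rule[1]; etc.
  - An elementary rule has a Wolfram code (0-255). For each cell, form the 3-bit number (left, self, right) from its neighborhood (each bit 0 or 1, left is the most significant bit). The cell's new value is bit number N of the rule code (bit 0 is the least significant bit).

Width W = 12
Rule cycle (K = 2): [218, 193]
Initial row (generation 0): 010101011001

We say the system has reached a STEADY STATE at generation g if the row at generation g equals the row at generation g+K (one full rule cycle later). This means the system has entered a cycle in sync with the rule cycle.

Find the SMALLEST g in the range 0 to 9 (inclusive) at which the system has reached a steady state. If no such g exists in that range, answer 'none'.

Answer: 3

Derivation:
Gen 0: 010101011001
Gen 1 (rule 218): 100000011110
Gen 2 (rule 193): 001111001110
Gen 3 (rule 218): 011111111111
Gen 4 (rule 193): 001111111111
Gen 5 (rule 218): 011111111111
Gen 6 (rule 193): 001111111111
Gen 7 (rule 218): 011111111111
Gen 8 (rule 193): 001111111111
Gen 9 (rule 218): 011111111111
Gen 10 (rule 193): 001111111111
Gen 11 (rule 218): 011111111111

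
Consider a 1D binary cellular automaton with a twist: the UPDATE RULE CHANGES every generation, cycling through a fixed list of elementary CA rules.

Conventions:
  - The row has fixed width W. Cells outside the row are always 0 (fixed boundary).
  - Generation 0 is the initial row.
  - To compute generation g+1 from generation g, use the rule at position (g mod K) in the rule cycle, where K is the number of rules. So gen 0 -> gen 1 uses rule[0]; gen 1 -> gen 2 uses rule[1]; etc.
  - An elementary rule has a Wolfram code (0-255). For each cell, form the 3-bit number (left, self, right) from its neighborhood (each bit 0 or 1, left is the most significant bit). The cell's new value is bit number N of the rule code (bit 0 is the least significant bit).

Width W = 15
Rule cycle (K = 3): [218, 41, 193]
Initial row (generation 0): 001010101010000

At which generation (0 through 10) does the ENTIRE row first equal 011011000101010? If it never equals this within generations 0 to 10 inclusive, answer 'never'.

Answer: never

Derivation:
Gen 0: 001010101010000
Gen 1 (rule 218): 010000000001000
Gen 2 (rule 41): 000111111100011
Gen 3 (rule 193): 110011111101001
Gen 4 (rule 218): 111111111100110
Gen 5 (rule 41): 100000000000100
Gen 6 (rule 193): 001111111110001
Gen 7 (rule 218): 011111111111010
Gen 8 (rule 41): 010000000000100
Gen 9 (rule 193): 000111111110001
Gen 10 (rule 218): 001111111111010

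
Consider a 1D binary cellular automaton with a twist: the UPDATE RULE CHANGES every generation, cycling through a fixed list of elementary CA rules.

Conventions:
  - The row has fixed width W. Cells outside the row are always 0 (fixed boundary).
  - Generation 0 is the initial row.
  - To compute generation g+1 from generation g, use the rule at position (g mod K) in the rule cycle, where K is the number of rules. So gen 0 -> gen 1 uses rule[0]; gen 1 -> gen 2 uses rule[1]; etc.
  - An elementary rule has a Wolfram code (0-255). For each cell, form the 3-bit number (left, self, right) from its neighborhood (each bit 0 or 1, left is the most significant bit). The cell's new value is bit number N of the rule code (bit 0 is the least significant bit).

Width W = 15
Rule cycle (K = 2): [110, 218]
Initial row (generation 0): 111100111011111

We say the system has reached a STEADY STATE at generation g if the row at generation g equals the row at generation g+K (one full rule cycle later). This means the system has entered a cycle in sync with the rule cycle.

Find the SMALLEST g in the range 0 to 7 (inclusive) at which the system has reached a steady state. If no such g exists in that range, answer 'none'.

Gen 0: 111100111011111
Gen 1 (rule 110): 100101101110001
Gen 2 (rule 218): 011001101111010
Gen 3 (rule 110): 111011111001110
Gen 4 (rule 218): 111011111111111
Gen 5 (rule 110): 101110000000001
Gen 6 (rule 218): 001111000000010
Gen 7 (rule 110): 011001000000110
Gen 8 (rule 218): 111110100001111
Gen 9 (rule 110): 100011100011001

Answer: none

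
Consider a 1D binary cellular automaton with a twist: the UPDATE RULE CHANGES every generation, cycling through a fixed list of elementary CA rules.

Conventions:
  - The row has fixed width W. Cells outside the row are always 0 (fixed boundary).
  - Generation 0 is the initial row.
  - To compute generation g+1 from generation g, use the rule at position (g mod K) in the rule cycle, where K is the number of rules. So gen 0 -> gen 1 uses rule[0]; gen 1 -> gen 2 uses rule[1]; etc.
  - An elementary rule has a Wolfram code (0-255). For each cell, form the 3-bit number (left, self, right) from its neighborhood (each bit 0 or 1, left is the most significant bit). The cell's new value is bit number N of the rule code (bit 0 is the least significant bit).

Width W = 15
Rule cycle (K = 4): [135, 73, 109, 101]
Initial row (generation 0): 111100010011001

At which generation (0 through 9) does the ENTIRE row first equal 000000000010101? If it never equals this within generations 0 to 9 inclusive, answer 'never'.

Answer: never

Derivation:
Gen 0: 111100010011001
Gen 1 (rule 135): 011001110100011
Gen 2 (rule 73): 011001010001011
Gen 3 (rule 109): 011001110101111
Gen 4 (rule 101): 001000011110001
Gen 5 (rule 135): 111011101100111
Gen 6 (rule 73): 101010101100101
Gen 7 (rule 109): 111111111100111
Gen 8 (rule 101): 000000000100001
Gen 9 (rule 135): 111111111101111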